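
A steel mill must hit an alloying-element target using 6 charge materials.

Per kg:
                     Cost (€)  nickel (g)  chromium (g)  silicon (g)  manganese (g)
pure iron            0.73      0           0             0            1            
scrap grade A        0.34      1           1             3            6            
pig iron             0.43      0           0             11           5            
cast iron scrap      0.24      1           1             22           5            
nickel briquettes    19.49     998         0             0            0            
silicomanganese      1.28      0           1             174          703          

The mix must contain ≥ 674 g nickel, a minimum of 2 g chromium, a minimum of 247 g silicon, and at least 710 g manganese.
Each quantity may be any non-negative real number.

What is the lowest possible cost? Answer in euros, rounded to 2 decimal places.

This is a linear program. Let x1 = kg of pure iron, x2 = kg of scrap grade A, x3 = kg of pig iron, x4 = kg of cast iron scrap, x5 = kg of nickel briquettes, x6 = kg of silicomanganese.
Minimize 0.73x1 + 0.34x2 + 0.43x3 + 0.24x4 + 19.49x5 + 1.28x6 with:
  1x2 + 1x4 + 998x5 ≥ 674   (nickel)
  1x2 + 1x4 + 1x6 ≥ 2   (chromium)
  3x2 + 11x3 + 22x4 + 174x6 ≥ 247   (silicon)
  1x1 + 6x2 + 5x3 + 5x4 + 703x6 ≥ 710   (manganese)
  x1, x2, x3, x4, x5, x6 ≥ 0.
The optimal basis is {cast iron scrap, nickel briquettes, silicomanganese}; pure iron, scrap grade A, pig iron drop out. There the nickel, chromium, silicon constraints are tight.
Optimal quantities: cast iron scrap = 0.6645 kg, nickel briquettes = 0.6747 kg, silicomanganese = 1.336 kg.
Objective = 0.24·0.6645 + 19.49·0.6747 + 1.28·1.336 = 15.0195.

€15.02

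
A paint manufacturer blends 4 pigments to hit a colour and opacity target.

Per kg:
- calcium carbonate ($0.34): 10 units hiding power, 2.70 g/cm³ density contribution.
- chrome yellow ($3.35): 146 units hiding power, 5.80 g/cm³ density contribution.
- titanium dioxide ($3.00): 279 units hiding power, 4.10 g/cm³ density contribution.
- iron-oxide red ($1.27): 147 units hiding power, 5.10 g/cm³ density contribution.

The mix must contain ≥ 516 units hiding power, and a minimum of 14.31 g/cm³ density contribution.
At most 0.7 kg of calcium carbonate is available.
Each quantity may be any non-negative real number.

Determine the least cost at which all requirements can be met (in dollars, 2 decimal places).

$4.46

Let x1 = kg of calcium carbonate, x2 = kg of chrome yellow, x3 = kg of titanium dioxide, x4 = kg of iron-oxide red.
Minimize 0.34x1 + 3.35x2 + 3x3 + 1.27x4 subject to:
  10x1 + 146x2 + 279x3 + 147x4 ≥ 516   (hiding power)
  2.7x1 + 5.8x2 + 4.1x3 + 5.1x4 ≥ 14.31   (density contribution)
  x1 ≤ 0.7
  x1, x2, x3, x4 ≥ 0.
The cheapest feasible vertex uses only iron-oxide red; calcium carbonate, chrome yellow, titanium dioxide are not used. Binding constraint: hiding power.
Optimal quantities: iron-oxide red = 3.51 kg.
Hence cost = 1.27·3.51 = $4.4577.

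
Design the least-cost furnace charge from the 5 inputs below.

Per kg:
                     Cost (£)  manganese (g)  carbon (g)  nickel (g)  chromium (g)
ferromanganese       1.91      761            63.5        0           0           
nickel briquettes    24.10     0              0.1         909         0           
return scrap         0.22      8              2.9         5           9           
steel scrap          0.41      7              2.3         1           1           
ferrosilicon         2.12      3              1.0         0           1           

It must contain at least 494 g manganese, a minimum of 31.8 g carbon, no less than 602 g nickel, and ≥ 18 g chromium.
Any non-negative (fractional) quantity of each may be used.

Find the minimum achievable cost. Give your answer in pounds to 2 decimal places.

Let x1 = kg of ferromanganese, x2 = kg of nickel briquettes, x3 = kg of return scrap, x4 = kg of steel scrap, x5 = kg of ferrosilicon.
Minimize 1.91x1 + 24.1x2 + 0.22x3 + 0.41x4 + 2.12x5 subject to:
  761x1 + 8x3 + 7x4 + 3x5 ≥ 494   (manganese)
  63.5x1 + 0.1x2 + 2.9x3 + 2.3x4 + 1x5 ≥ 31.8   (carbon)
  909x2 + 5x3 + 1x4 ≥ 602   (nickel)
  9x3 + 1x4 + 1x5 ≥ 18   (chromium)
  x1, x2, x3, x4, x5 ≥ 0.
At the optimum only ferromanganese, nickel briquettes, return scrap are positive (steel scrap, ferrosilicon = 0). There the manganese, nickel, chromium constraints are tight.
That vertex is x1 = 0.6281, x2 = 0.6513, x3 = 2.
Objective = 1.91·0.6281 + 24.1·0.6513 + 0.22·2 = 17.3360.

£17.34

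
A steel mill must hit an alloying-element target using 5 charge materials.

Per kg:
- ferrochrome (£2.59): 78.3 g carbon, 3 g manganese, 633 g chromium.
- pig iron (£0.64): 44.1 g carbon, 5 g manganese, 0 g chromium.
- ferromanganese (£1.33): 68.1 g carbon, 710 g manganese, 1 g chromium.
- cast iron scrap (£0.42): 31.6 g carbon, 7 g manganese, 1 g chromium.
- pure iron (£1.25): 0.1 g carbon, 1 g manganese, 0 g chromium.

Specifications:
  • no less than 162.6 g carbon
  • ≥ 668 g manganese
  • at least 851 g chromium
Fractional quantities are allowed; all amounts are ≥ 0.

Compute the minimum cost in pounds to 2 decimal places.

£4.72

Let x1 = kg of ferrochrome, x2 = kg of pig iron, x3 = kg of ferromanganese, x4 = kg of cast iron scrap, x5 = kg of pure iron.
Minimize 2.59x1 + 0.64x2 + 1.33x3 + 0.42x4 + 1.25x5 subject to:
  78.3x1 + 44.1x2 + 68.1x3 + 31.6x4 + 0.1x5 ≥ 162.6   (carbon)
  3x1 + 5x2 + 710x3 + 7x4 + 1x5 ≥ 668   (manganese)
  633x1 + 1x3 + 1x4 ≥ 851   (chromium)
  x1, x2, x3, x4, x5 ≥ 0.
The cheapest feasible vertex uses only ferrochrome, ferromanganese; pig iron, cast iron scrap, pure iron are not used. Binding constraints: manganese and chromium.
Solving gives x1 = 1.343, x3 = 0.9352.
Total cost: 2.59·1.343 + 1.33·0.9352 = 4.7222.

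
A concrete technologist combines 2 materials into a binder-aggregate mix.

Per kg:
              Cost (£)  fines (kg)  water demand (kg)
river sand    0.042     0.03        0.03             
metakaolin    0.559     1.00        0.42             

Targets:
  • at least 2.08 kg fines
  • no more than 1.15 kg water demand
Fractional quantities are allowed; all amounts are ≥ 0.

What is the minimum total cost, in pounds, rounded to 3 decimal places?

Let x1 = kg of river sand, x2 = kg of metakaolin.
Minimise 0.042x1 + 0.559x2 s.t.:
  0.03x1 + 1x2 ≥ 2.08   (fines)
  0.03x1 + 0.42x2 ≤ 1.15   (water demand)
  x1, x2 ≥ 0.
At the optimum only metakaolin is positive (river sand = 0). Binding constraint: fines.
Solving gives x2 = 2.08.
Objective = 0.559·2.08 = 1.16272.

£1.163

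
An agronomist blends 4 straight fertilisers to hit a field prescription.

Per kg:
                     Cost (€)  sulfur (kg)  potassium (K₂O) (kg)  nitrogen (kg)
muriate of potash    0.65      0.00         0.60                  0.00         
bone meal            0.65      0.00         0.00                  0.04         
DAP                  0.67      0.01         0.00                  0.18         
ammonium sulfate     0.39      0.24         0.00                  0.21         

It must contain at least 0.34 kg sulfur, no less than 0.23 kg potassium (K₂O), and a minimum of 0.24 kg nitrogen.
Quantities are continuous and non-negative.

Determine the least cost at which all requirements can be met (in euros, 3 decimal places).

€0.802

Let x1 = kg of muriate of potash, x2 = kg of bone meal, x3 = kg of DAP, x4 = kg of ammonium sulfate.
Minimise 0.65x1 + 0.65x2 + 0.67x3 + 0.39x4 s.t.:
  0.01x3 + 0.24x4 ≥ 0.34   (sulfur)
  0.6x1 ≥ 0.23   (potassium (K₂O))
  0.04x2 + 0.18x3 + 0.21x4 ≥ 0.24   (nitrogen)
  x1, x2, x3, x4 ≥ 0.
The optimal basis is {muriate of potash, ammonium sulfate}; bone meal, DAP drop out. Binding constraints: sulfur and potassium (K₂O).
That vertex is x1 = 0.3833, x4 = 1.417.
Hence cost = 0.65·0.3833 + 0.39·1.417 = €0.80178.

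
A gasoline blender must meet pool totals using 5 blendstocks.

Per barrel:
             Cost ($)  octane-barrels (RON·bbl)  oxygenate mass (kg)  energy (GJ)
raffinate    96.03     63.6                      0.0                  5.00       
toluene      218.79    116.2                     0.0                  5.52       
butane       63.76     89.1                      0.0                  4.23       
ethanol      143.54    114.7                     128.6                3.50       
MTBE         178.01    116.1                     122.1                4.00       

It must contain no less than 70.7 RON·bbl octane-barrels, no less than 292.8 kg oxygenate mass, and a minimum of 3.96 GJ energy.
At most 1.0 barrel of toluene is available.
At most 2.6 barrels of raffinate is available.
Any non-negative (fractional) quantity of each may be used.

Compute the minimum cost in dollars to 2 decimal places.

$326.82

Treat it as an LP. Let x1 = barrels of raffinate, x2 = barrels of toluene, x3 = barrels of butane, x4 = barrels of ethanol, x5 = barrels of MTBE.
Minimise 96.03x1 + 218.79x2 + 63.76x3 + 143.54x4 + 178.01x5 with:
  63.6x1 + 116.2x2 + 89.1x3 + 114.7x4 + 116.1x5 ≥ 70.7   (octane-barrels)
  128.6x4 + 122.1x5 ≥ 292.8   (oxygenate mass)
  5x1 + 5.52x2 + 4.23x3 + 3.5x4 + 4x5 ≥ 3.96   (energy)
  x2 ≤ 1
  x1 ≤ 2.6
  x1, x2, x3, x4, x5 ≥ 0.
The minimum-cost mix takes nothing from raffinate, toluene, butane, MTBE — only ethanol. The oxygenate mass requirement is met with equality.
Solving gives x4 = 2.27683.
Total cost: 143.54·2.27683 = 326.8162.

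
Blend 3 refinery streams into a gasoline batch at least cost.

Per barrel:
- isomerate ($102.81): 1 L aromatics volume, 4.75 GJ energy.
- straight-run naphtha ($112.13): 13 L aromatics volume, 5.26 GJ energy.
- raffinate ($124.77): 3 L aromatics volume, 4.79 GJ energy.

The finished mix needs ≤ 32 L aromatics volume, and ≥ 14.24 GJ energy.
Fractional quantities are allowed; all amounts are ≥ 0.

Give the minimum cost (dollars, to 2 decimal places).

$304.02

Treat it as an LP. Let x1 = barrels of isomerate, x2 = barrels of straight-run naphtha, x3 = barrels of raffinate.
Minimise 102.81x1 + 112.13x2 + 124.77x3 with:
  1x1 + 13x2 + 3x3 ≤ 32   (aromatics volume)
  4.75x1 + 5.26x2 + 4.79x3 ≥ 14.24   (energy)
  x1, x2, x3 ≥ 0.
The minimum-cost mix takes nothing from raffinate — only isomerate, straight-run naphtha. Binding constraints: aromatics volume and energy.
So isomerate = 0.297398 barrels, straight-run naphtha = 2.43866 barrels.
Total cost: 102.81·0.297398 + 112.13·2.43866 = 304.0224.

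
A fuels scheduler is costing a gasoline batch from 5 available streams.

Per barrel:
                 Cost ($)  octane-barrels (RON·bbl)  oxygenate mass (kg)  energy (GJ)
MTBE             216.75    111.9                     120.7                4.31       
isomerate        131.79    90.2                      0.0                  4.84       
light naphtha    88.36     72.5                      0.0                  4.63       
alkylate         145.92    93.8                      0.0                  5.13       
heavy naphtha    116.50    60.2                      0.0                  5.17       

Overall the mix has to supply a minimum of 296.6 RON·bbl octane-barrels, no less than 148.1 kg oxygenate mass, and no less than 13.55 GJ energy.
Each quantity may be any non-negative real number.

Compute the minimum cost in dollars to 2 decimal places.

Treat it as an LP. Let x1 = barrels of MTBE, x2 = barrels of isomerate, x3 = barrels of light naphtha, x4 = barrels of alkylate, x5 = barrels of heavy naphtha.
Minimise 216.75x1 + 131.79x2 + 88.36x3 + 145.92x4 + 116.5x5 subject to:
  111.9x1 + 90.2x2 + 72.5x3 + 93.8x4 + 60.2x5 ≥ 296.6   (octane-barrels)
  120.7x1 ≥ 148.1   (oxygenate mass)
  4.31x1 + 4.84x2 + 4.63x3 + 5.13x4 + 5.17x5 ≥ 13.55   (energy)
  x1, x2, x3, x4, x5 ≥ 0.
The optimal basis is {MTBE, light naphtha}; isomerate, alkylate, heavy naphtha drop out. The octane-barrels and oxygenate mass requirements are met with equality.
That vertex is x1 = 1.227, x3 = 2.1972.
Cost = 216.75·1.227 + 88.36·2.1972 = 460.0968.

$460.10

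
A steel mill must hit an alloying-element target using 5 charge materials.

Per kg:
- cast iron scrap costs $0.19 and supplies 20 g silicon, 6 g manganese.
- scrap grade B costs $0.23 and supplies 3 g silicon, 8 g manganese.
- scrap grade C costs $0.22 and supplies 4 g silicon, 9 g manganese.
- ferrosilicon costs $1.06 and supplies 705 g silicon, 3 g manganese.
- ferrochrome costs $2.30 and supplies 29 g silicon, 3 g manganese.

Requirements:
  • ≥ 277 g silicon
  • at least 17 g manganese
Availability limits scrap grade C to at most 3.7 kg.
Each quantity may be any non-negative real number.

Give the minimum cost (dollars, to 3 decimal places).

$0.793

Let x1 = kg of cast iron scrap, x2 = kg of scrap grade B, x3 = kg of scrap grade C, x4 = kg of ferrosilicon, x5 = kg of ferrochrome.
Minimise 0.19x1 + 0.23x2 + 0.22x3 + 1.06x4 + 2.3x5 with:
  20x1 + 3x2 + 4x3 + 705x4 + 29x5 ≥ 277   (silicon)
  6x1 + 8x2 + 9x3 + 3x4 + 3x5 ≥ 17   (manganese)
  x3 ≤ 3.7
  x1, x2, x3, x4, x5 ≥ 0.
At the optimum only scrap grade C, ferrosilicon are positive (cast iron scrap, scrap grade B, ferrochrome = 0). The silicon and manganese requirements are met with equality.
That vertex is x3 = 1.761, x4 = 0.3829.
Objective = 0.22·1.761 + 1.06·0.3829 = 0.79329.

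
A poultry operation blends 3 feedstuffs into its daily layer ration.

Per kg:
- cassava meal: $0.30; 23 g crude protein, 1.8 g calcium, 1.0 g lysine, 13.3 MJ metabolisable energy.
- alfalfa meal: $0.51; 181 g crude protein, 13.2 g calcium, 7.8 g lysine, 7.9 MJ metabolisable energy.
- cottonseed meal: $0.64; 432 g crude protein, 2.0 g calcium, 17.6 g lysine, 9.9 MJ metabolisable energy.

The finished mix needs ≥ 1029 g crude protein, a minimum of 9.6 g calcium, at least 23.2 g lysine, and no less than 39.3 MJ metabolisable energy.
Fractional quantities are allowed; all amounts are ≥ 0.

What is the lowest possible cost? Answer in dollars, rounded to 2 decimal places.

$1.89

Let x1 = kg of cassava meal, x2 = kg of alfalfa meal, x3 = kg of cottonseed meal.
Minimize 0.3x1 + 0.51x2 + 0.64x3 s.t.:
  23x1 + 181x2 + 432x3 ≥ 1029   (crude protein)
  1.8x1 + 13.2x2 + 2x3 ≥ 9.6   (calcium)
  1x1 + 7.8x2 + 17.6x3 ≥ 23.2   (lysine)
  13.3x1 + 7.9x2 + 9.9x3 ≥ 39.3   (metabolisable energy)
  x1, x2, x3 ≥ 0.
The optimal mix uses every input. Binding constraints: crude protein, calcium, metabolisable energy.
That vertex is x1 = 1.162, x2 = 0.232, x3 = 2.223.
Hence cost = 0.3·1.162 + 0.51·0.232 + 0.64·2.223 = $1.8896.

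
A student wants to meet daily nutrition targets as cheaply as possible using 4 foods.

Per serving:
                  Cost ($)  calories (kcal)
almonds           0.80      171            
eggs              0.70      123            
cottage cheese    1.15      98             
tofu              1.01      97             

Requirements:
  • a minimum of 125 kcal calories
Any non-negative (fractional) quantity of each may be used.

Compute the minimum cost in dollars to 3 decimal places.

Set it up as a linear program. Let x1 = servings of almonds, x2 = servings of eggs, x3 = servings of cottage cheese, x4 = servings of tofu.
Minimize 0.8x1 + 0.7x2 + 1.15x3 + 1.01x4 with:
  171x1 + 123x2 + 98x3 + 97x4 ≥ 125   (calories)
  x1, x2, x3, x4 ≥ 0.
The minimum-cost mix takes nothing from eggs, cottage cheese, tofu — only almonds. There the calories constraint is tight.
So almonds = 0.731 servings.
Objective = 0.8·0.731 = 0.58480.

$0.585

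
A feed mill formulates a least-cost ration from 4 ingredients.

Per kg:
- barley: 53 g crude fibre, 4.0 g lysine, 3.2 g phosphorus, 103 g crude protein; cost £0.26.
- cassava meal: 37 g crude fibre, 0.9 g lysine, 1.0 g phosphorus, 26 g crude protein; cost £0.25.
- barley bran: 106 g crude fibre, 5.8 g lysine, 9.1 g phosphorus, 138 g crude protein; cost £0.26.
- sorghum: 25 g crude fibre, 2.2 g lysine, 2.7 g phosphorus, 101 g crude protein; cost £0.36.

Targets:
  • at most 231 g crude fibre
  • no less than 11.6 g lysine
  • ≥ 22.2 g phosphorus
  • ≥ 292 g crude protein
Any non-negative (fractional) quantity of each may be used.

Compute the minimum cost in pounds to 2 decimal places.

£1.84

Let x1 = kg of barley, x2 = kg of cassava meal, x3 = kg of barley bran, x4 = kg of sorghum.
Minimise 0.26x1 + 0.25x2 + 0.26x3 + 0.36x4 s.t.:
  53x1 + 37x2 + 106x3 + 25x4 ≤ 231   (crude fibre)
  4x1 + 0.9x2 + 5.8x3 + 2.2x4 ≥ 11.6   (lysine)
  3.2x1 + 1x2 + 9.1x3 + 2.7x4 ≥ 22.2   (phosphorus)
  103x1 + 26x2 + 138x3 + 101x4 ≥ 292   (crude protein)
  x1, x2, x3, x4 ≥ 0.
The cheapest feasible vertex uses only barley bran, sorghum; barley, cassava meal are not used. The crude fibre and phosphorus requirements are met with equality.
So barley bran = 1.17 kg, sorghum = 4.278 kg.
Hence cost = 0.26·1.17 + 0.36·4.278 = £1.8443.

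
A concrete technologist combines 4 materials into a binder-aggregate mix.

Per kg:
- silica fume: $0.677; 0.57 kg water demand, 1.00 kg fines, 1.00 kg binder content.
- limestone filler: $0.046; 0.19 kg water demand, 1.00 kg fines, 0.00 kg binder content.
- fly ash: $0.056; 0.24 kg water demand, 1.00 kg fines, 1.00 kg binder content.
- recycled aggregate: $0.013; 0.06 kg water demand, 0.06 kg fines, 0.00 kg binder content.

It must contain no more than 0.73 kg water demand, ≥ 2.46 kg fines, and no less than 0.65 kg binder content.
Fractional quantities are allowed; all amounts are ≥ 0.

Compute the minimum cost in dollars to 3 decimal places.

$0.120

Let x1 = kg of silica fume, x2 = kg of limestone filler, x3 = kg of fly ash, x4 = kg of recycled aggregate.
min 0.677x1 + 0.046x2 + 0.056x3 + 0.013x4 subject to:
  0.57x1 + 0.19x2 + 0.24x3 + 0.06x4 ≤ 0.73   (water demand)
  1x1 + 1x2 + 1x3 + 0.06x4 ≥ 2.46   (fines)
  1x1 + 1x3 ≥ 0.65   (binder content)
  x1, x2, x3, x4 ≥ 0.
The minimum-cost mix takes nothing from silica fume, recycled aggregate — only limestone filler, fly ash. Binding constraints: fines and binder content.
Solving gives x2 = 1.81, x3 = 0.65.
Cost = 0.046·1.81 + 0.056·0.65 = 0.11966.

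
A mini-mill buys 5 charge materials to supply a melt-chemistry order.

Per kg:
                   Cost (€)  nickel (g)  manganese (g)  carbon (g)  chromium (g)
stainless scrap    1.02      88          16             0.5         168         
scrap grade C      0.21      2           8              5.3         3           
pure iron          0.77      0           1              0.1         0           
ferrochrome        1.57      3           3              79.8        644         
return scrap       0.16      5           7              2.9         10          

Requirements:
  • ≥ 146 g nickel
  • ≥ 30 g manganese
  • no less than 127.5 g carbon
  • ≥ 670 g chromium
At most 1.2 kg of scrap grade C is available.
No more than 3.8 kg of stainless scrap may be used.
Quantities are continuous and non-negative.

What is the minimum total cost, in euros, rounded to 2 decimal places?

Treat it as an LP. Let x1 = kg of stainless scrap, x2 = kg of scrap grade C, x3 = kg of pure iron, x4 = kg of ferrochrome, x5 = kg of return scrap.
Minimise 1.02x1 + 0.21x2 + 0.77x3 + 1.57x4 + 0.16x5 with:
  88x1 + 2x2 + 3x4 + 5x5 ≥ 146   (nickel)
  16x1 + 8x2 + 1x3 + 3x4 + 7x5 ≥ 30   (manganese)
  0.5x1 + 5.3x2 + 0.1x3 + 79.8x4 + 2.9x5 ≥ 127.5   (carbon)
  168x1 + 3x2 + 644x4 + 10x5 ≥ 670   (chromium)
  x2 ≤ 1.2
  x1 ≤ 3.8
  x1, x2, x3, x4, x5 ≥ 0.
The minimum-cost mix takes nothing from scrap grade C, pure iron, return scrap — only stainless scrap, ferrochrome. Binding constraints: nickel and carbon.
So stainless scrap = 1.605 kg, ferrochrome = 1.588 kg.
Total cost: 1.02·1.605 + 1.57·1.588 = 4.1303.

€4.13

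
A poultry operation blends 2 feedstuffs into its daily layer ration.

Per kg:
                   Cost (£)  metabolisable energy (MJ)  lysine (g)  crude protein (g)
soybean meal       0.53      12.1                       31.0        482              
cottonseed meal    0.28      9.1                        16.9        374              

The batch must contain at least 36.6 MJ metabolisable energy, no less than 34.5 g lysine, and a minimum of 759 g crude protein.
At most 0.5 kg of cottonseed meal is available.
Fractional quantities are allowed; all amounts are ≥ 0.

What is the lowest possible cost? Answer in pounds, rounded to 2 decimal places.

£1.54

Let x1 = kg of soybean meal, x2 = kg of cottonseed meal.
Minimize 0.53x1 + 0.28x2 subject to:
  12.1x1 + 9.1x2 ≥ 36.6   (metabolisable energy)
  31x1 + 16.9x2 ≥ 34.5   (lysine)
  482x1 + 374x2 ≥ 759   (crude protein)
  x2 ≤ 0.5
  x1, x2 ≥ 0.
Both inputs are positive at the optimum. There the metabolisable energy and the cottonseed meal cap constraints are tight.
So soybean meal = 2.649 kg, cottonseed meal = 0.5 kg.
Hence cost = 0.53·2.649 + 0.28·0.5 = £1.5440.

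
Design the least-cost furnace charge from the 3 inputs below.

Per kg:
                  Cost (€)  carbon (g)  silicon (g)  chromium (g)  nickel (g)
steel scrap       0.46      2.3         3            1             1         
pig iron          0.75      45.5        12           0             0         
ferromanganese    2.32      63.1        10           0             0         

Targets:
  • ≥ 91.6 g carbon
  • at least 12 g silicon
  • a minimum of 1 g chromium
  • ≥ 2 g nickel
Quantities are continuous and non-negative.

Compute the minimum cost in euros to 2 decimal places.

€2.35

Treat it as an LP. Let x1 = kg of steel scrap, x2 = kg of pig iron, x3 = kg of ferromanganese.
min 0.46x1 + 0.75x2 + 2.32x3 subject to:
  2.3x1 + 45.5x2 + 63.1x3 ≥ 91.6   (carbon)
  3x1 + 12x2 + 10x3 ≥ 12   (silicon)
  1x1 ≥ 1   (chromium)
  1x1 ≥ 2   (nickel)
  x1, x2, x3 ≥ 0.
The optimal basis is {steel scrap, pig iron}; ferromanganese drops out. Binding constraints: carbon and nickel.
Solving gives x1 = 2, x2 = 1.912.
Objective = 0.46·2 + 0.75·1.912 = 2.3540.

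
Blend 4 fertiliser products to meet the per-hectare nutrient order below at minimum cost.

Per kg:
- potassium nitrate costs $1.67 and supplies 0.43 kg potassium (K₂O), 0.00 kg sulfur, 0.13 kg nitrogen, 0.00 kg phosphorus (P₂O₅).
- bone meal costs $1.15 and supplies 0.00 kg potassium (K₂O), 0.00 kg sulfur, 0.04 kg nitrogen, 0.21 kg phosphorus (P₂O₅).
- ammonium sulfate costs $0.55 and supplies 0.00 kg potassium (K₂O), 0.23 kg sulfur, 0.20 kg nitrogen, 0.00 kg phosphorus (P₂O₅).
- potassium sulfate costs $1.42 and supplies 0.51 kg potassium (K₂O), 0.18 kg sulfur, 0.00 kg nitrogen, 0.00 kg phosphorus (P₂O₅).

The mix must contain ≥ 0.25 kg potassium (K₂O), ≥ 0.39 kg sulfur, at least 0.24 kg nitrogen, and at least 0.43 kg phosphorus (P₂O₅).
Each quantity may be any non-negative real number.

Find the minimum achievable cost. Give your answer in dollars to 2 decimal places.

$3.77

This is a linear program. Let x1 = kg of potassium nitrate, x2 = kg of bone meal, x3 = kg of ammonium sulfate, x4 = kg of potassium sulfate.
Minimize 1.67x1 + 1.15x2 + 0.55x3 + 1.42x4 with:
  0.43x1 + 0.51x4 ≥ 0.25   (potassium (K₂O))
  0.23x3 + 0.18x4 ≥ 0.39   (sulfur)
  0.13x1 + 0.04x2 + 0.2x3 ≥ 0.24   (nitrogen)
  0.21x2 ≥ 0.43   (phosphorus (P₂O₅))
  x1, x2, x3, x4 ≥ 0.
At the optimum only bone meal, ammonium sulfate, potassium sulfate are positive (potassium nitrate = 0). Binding constraints: potassium (K₂O), sulfur, phosphorus (P₂O₅).
So bone meal = 2.048 kg, ammonium sulfate = 1.312 kg, potassium sulfate = 0.4902 kg.
Cost = 1.15·2.048 + 0.55·1.312 + 1.42·0.4902 = 3.7729.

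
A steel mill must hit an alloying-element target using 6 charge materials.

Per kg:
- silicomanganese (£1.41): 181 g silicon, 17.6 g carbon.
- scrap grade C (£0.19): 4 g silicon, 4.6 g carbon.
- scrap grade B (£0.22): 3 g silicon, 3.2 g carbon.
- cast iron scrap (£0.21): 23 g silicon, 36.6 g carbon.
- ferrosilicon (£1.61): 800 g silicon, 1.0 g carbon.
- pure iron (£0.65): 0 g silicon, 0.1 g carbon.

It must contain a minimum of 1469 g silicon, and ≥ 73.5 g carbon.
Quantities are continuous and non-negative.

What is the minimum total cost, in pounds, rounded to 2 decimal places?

£3.28

Treat it as an LP. Let x1 = kg of silicomanganese, x2 = kg of scrap grade C, x3 = kg of scrap grade B, x4 = kg of cast iron scrap, x5 = kg of ferrosilicon, x6 = kg of pure iron.
Minimize 1.41x1 + 0.19x2 + 0.22x3 + 0.21x4 + 1.61x5 + 0.65x6 s.t.:
  181x1 + 4x2 + 3x3 + 23x4 + 800x5 ≥ 1469   (silicon)
  17.6x1 + 4.6x2 + 3.2x3 + 36.6x4 + 1x5 + 0.1x6 ≥ 73.5   (carbon)
  x1, x2, x3, x4, x5, x6 ≥ 0.
The optimal basis is {cast iron scrap, ferrosilicon}; silicomanganese, scrap grade C, scrap grade B, pure iron drop out. Binding constraints: silicon and carbon.
So cast iron scrap = 1.96 kg, ferrosilicon = 1.78 kg.
Objective = 0.21·1.96 + 1.61·1.78 = 3.2774.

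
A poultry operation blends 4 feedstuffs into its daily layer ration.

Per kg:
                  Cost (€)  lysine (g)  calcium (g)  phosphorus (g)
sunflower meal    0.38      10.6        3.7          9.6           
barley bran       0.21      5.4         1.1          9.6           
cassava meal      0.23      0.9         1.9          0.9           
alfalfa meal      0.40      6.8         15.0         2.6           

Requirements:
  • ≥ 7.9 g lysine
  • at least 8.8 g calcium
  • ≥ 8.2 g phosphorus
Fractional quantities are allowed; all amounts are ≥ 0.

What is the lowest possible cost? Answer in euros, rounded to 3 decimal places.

€0.374

Treat it as an LP. Let x1 = kg of sunflower meal, x2 = kg of barley bran, x3 = kg of cassava meal, x4 = kg of alfalfa meal.
Minimise 0.38x1 + 0.21x2 + 0.23x3 + 0.4x4 s.t.:
  10.6x1 + 5.4x2 + 0.9x3 + 6.8x4 ≥ 7.9   (lysine)
  3.7x1 + 1.1x2 + 1.9x3 + 15x4 ≥ 8.8   (calcium)
  9.6x1 + 9.6x2 + 0.9x3 + 2.6x4 ≥ 8.2   (phosphorus)
  x1, x2, x3, x4 ≥ 0.
The minimum-cost mix takes nothing from cassava meal — only sunflower meal, barley bran, alfalfa meal. The lysine, calcium, phosphorus requirements are met with equality.
So sunflower meal = 0.1019 kg, barley bran = 0.6123 kg, alfalfa meal = 0.5166 kg.
Cost = 0.38·0.1019 + 0.21·0.6123 + 0.4·0.5166 = 0.37395.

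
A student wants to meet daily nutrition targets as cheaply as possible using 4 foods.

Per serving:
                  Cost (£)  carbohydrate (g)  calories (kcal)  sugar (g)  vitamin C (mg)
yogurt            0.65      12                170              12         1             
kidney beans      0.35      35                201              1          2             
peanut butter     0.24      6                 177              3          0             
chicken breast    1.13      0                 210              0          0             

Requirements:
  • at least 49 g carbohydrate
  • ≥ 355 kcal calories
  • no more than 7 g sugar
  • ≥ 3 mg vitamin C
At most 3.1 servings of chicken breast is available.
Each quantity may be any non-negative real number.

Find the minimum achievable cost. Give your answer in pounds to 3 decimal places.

£0.598

Let x1 = servings of yogurt, x2 = servings of kidney beans, x3 = servings of peanut butter, x4 = servings of chicken breast.
Minimize 0.65x1 + 0.35x2 + 0.24x3 + 1.13x4 subject to:
  12x1 + 35x2 + 6x3 ≥ 49   (carbohydrate)
  170x1 + 201x2 + 177x3 + 210x4 ≥ 355   (calories)
  12x1 + 1x2 + 3x3 ≤ 7   (sugar)
  1x1 + 2x2 ≥ 3   (vitamin C)
  x4 ≤ 3.1
  x1, x2, x3, x4 ≥ 0.
At the optimum only kidney beans, peanut butter are positive (yogurt, chicken breast = 0). There the calories and vitamin C constraints are tight.
That vertex is x2 = 1.5, x3 = 0.3023.
Hence cost = 0.35·1.5 + 0.24·0.3023 = £0.59755.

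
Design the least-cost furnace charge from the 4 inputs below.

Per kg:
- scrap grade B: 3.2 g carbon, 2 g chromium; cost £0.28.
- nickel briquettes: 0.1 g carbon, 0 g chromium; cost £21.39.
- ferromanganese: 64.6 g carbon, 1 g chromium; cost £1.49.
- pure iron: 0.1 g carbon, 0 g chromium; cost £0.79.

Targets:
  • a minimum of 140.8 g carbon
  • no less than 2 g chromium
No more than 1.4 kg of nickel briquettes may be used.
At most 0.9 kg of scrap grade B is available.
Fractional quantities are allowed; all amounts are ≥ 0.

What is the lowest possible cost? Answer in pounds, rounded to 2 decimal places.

£3.25

This is a linear program. Let x1 = kg of scrap grade B, x2 = kg of nickel briquettes, x3 = kg of ferromanganese, x4 = kg of pure iron.
Minimise 0.28x1 + 21.39x2 + 1.49x3 + 0.79x4 s.t.:
  3.2x1 + 0.1x2 + 64.6x3 + 0.1x4 ≥ 140.8   (carbon)
  2x1 + 1x3 ≥ 2   (chromium)
  x2 ≤ 1.4
  x1 ≤ 0.9
  x1, x2, x3, x4 ≥ 0.
The minimum-cost mix takes nothing from scrap grade B, nickel briquettes, pure iron — only ferromanganese. The carbon requirement is met with equality.
That vertex is x3 = 2.18.
Hence cost = 1.49·2.18 = £3.2482.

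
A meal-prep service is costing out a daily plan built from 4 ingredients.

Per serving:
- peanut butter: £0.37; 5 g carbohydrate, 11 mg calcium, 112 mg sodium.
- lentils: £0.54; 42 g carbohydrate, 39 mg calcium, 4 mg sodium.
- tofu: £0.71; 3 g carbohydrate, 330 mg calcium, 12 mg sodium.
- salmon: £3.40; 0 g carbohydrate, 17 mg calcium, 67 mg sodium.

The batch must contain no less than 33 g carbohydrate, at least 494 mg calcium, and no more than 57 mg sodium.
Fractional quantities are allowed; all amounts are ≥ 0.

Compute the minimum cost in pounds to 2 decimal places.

£1.38

This is a linear program. Let x1 = servings of peanut butter, x2 = servings of lentils, x3 = servings of tofu, x4 = servings of salmon.
min 0.37x1 + 0.54x2 + 0.71x3 + 3.4x4 with:
  5x1 + 42x2 + 3x3 ≥ 33   (carbohydrate)
  11x1 + 39x2 + 330x3 + 17x4 ≥ 494   (calcium)
  112x1 + 4x2 + 12x3 + 67x4 ≤ 57   (sodium)
  x1, x2, x3, x4 ≥ 0.
The optimal basis is {lentils, tofu}; peanut butter, salmon drop out. Binding constraints: carbohydrate and calcium.
Optimal quantities: lentils = 0.6846 servings, tofu = 1.416 servings.
Objective = 0.54·0.6846 + 0.71·1.416 = 1.37504.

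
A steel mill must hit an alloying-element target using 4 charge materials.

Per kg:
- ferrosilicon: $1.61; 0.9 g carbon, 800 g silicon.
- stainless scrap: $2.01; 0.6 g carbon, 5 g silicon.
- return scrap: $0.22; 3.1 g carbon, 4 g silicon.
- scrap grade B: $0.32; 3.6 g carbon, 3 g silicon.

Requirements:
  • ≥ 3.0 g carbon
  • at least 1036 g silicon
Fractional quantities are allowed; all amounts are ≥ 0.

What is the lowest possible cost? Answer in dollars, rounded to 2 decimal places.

$2.21

Set it up as a linear program. Let x1 = kg of ferrosilicon, x2 = kg of stainless scrap, x3 = kg of return scrap, x4 = kg of scrap grade B.
Minimize 1.61x1 + 2.01x2 + 0.22x3 + 0.32x4 subject to:
  0.9x1 + 0.6x2 + 3.1x3 + 3.6x4 ≥ 3   (carbon)
  800x1 + 5x2 + 4x3 + 3x4 ≥ 1036   (silicon)
  x1, x2, x3, x4 ≥ 0.
The minimum-cost mix takes nothing from stainless scrap, scrap grade B — only ferrosilicon, return scrap. The carbon and silicon requirements are met with equality.
Solving gives x1 = 1.292, x3 = 0.5926.
Total cost: 1.61·1.292 + 0.22·0.5926 = 2.2105.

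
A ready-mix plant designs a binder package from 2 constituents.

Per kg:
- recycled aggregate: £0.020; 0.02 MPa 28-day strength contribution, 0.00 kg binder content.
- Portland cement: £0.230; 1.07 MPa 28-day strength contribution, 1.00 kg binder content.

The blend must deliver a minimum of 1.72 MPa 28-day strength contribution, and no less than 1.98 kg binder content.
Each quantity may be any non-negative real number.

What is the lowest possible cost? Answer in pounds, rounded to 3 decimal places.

£0.455

This is a linear program. Let x1 = kg of recycled aggregate, x2 = kg of Portland cement.
min 0.02x1 + 0.23x2 subject to:
  0.02x1 + 1.07x2 ≥ 1.72   (28-day strength contribution)
  1x2 ≥ 1.98   (binder content)
  x1, x2 ≥ 0.
The minimum-cost mix takes nothing from recycled aggregate — only Portland cement. Binding constraint: binder content.
Optimal quantities: Portland cement = 1.98 kg.
Cost = 0.23·1.98 = 0.45540.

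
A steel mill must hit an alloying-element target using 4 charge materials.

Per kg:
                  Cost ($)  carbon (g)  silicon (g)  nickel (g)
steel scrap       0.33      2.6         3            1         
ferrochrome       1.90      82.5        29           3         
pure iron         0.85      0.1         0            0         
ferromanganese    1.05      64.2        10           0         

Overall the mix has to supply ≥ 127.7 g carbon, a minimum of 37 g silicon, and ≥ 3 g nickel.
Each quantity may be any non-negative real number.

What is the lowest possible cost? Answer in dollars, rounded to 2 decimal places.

$2.67

Set it up as a linear program. Let x1 = kg of steel scrap, x2 = kg of ferrochrome, x3 = kg of pure iron, x4 = kg of ferromanganese.
Minimise 0.33x1 + 1.9x2 + 0.85x3 + 1.05x4 with:
  2.6x1 + 82.5x2 + 0.1x3 + 64.2x4 ≥ 127.7   (carbon)
  3x1 + 29x2 + 10x4 ≥ 37   (silicon)
  1x1 + 3x2 ≥ 3   (nickel)
  x1, x2, x3, x4 ≥ 0.
At the optimum only ferrochrome, ferromanganese are positive (steel scrap, pure iron = 0). Binding constraints: carbon and silicon.
So ferrochrome = 1.059 kg, ferromanganese = 0.6277 kg.
Total cost: 1.9·1.059 + 1.05·0.6277 = 2.6712.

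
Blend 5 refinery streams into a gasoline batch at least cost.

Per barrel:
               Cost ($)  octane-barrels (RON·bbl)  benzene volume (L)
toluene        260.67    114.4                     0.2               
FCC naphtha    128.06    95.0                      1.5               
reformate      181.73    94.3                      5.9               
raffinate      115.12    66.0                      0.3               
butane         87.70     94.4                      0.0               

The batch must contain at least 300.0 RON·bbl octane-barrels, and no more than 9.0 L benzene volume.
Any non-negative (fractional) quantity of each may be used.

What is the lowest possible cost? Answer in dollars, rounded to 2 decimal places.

This is a linear program. Let x1 = barrels of toluene, x2 = barrels of FCC naphtha, x3 = barrels of reformate, x4 = barrels of raffinate, x5 = barrels of butane.
Minimize 260.67x1 + 128.06x2 + 181.73x3 + 115.12x4 + 87.7x5 s.t.:
  114.4x1 + 95x2 + 94.3x3 + 66x4 + 94.4x5 ≥ 300   (octane-barrels)
  0.2x1 + 1.5x2 + 5.9x3 + 0.3x4 ≤ 9   (benzene volume)
  x1, x2, x3, x4, x5 ≥ 0.
At the optimum only butane is positive (toluene, FCC naphtha, reformate, raffinate = 0). The octane-barrels requirement is met with equality.
So butane = 3.178 barrels.
Total cost: 87.7·3.178 = 278.7106.

$278.71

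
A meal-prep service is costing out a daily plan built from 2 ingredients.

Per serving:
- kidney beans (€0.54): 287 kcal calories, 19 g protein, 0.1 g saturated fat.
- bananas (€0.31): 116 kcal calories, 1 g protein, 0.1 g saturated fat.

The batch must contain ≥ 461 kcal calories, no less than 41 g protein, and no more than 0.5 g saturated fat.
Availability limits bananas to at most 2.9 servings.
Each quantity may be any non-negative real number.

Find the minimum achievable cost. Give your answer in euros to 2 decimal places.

Treat it as an LP. Let x1 = servings of kidney beans, x2 = servings of bananas.
min 0.54x1 + 0.31x2 with:
  287x1 + 116x2 ≥ 461   (calories)
  19x1 + 1x2 ≥ 41   (protein)
  0.1x1 + 0.1x2 ≤ 0.5   (saturated fat)
  x2 ≤ 2.9
  x1, x2 ≥ 0.
The cheapest feasible vertex uses only kidney beans; bananas is not used. There the protein constraint is tight.
That vertex is x1 = 2.158.
Hence cost = 0.54·2.158 = €1.1653.

€1.17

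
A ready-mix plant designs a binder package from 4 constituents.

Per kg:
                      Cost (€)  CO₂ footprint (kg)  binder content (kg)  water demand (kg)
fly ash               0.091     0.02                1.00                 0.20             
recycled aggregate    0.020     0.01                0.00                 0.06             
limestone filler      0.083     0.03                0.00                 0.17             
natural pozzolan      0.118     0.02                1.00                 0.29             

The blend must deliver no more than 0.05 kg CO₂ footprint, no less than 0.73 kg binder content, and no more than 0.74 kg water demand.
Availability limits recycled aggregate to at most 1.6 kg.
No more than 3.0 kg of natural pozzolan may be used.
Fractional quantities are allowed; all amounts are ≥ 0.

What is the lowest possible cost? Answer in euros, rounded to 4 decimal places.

€0.0664

Set it up as a linear program. Let x1 = kg of fly ash, x2 = kg of recycled aggregate, x3 = kg of limestone filler, x4 = kg of natural pozzolan.
Minimise 0.091x1 + 0.02x2 + 0.083x3 + 0.118x4 subject to:
  0.02x1 + 0.01x2 + 0.03x3 + 0.02x4 ≤ 0.05   (CO₂ footprint)
  1x1 + 1x4 ≥ 0.73   (binder content)
  0.2x1 + 0.06x2 + 0.17x3 + 0.29x4 ≤ 0.74   (water demand)
  x2 ≤ 1.6
  x4 ≤ 3
  x1, x2, x3, x4 ≥ 0.
The minimum-cost mix takes nothing from recycled aggregate, limestone filler, natural pozzolan — only fly ash. The binder content requirement is met with equality.
That vertex is x1 = 0.73.
Total cost: 0.091·0.73 = 0.066430.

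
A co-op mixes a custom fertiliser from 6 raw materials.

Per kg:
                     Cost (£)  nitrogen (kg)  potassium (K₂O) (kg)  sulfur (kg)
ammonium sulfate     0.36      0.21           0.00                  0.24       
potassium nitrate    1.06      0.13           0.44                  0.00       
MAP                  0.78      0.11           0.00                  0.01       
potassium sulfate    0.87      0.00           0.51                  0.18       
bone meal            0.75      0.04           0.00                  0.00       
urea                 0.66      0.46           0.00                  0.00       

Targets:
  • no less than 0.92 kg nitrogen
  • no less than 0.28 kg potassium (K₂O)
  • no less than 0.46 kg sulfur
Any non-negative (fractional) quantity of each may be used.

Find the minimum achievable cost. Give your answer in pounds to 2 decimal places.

£1.89

Let x1 = kg of ammonium sulfate, x2 = kg of potassium nitrate, x3 = kg of MAP, x4 = kg of potassium sulfate, x5 = kg of bone meal, x6 = kg of urea.
min 0.36x1 + 1.06x2 + 0.78x3 + 0.87x4 + 0.75x5 + 0.66x6 subject to:
  0.21x1 + 0.13x2 + 0.11x3 + 0.04x5 + 0.46x6 ≥ 0.92   (nitrogen)
  0.44x2 + 0.51x4 ≥ 0.28   (potassium (K₂O))
  0.24x1 + 0.01x3 + 0.18x4 ≥ 0.46   (sulfur)
  x1, x2, x3, x4, x5, x6 ≥ 0.
The cheapest feasible vertex uses only ammonium sulfate, potassium sulfate, urea; potassium nitrate, MAP, bone meal are not used. There the nitrogen, potassium (K₂O), sulfur constraints are tight.
Solving gives x1 = 1.505, x4 = 0.549, x6 = 1.313.
Cost = 0.36·1.505 + 0.87·0.549 + 0.66·1.313 = 1.8860.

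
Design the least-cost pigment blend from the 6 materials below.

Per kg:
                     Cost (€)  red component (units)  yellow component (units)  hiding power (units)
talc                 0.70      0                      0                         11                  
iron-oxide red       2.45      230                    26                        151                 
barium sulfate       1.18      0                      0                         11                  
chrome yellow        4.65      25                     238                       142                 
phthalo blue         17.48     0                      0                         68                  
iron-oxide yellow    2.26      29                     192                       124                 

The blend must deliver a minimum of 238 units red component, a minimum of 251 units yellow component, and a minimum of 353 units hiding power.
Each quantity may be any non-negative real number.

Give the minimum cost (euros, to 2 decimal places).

€6.00

Treat it as an LP. Let x1 = kg of talc, x2 = kg of iron-oxide red, x3 = kg of barium sulfate, x4 = kg of chrome yellow, x5 = kg of phthalo blue, x6 = kg of iron-oxide yellow.
Minimise 0.7x1 + 2.45x2 + 1.18x3 + 4.65x4 + 17.48x5 + 2.26x6 with:
  230x2 + 25x4 + 29x6 ≥ 238   (red component)
  26x2 + 238x4 + 192x6 ≥ 251   (yellow component)
  11x1 + 151x2 + 11x3 + 142x4 + 68x5 + 124x6 ≥ 353   (hiding power)
  x1, x2, x3, x4, x5, x6 ≥ 0.
The cheapest feasible vertex uses only iron-oxide red, iron-oxide yellow; talc, barium sulfate, chrome yellow, phthalo blue are not used. There the yellow component and hiding power constraints are tight.
Solving gives x2 = 1.422, x6 = 1.115.
Hence cost = 2.45·1.422 + 2.26·1.115 = €6.0038.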